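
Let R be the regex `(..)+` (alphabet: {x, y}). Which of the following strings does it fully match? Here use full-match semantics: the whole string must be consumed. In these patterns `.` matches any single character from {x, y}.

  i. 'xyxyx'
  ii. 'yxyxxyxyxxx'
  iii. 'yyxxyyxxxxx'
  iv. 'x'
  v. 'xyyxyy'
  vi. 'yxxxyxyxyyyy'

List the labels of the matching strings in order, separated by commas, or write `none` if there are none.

v, vi

i → no match
ii → no match
iii → no match
iv → no match
v → match
vi → match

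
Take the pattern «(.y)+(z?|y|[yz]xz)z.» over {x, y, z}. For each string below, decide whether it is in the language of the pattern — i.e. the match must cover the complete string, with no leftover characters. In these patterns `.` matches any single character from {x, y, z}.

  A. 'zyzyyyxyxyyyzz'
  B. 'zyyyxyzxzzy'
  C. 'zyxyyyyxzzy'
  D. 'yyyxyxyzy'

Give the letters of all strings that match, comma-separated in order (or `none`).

A → match
B → match
C → match
D → no match

A, B, C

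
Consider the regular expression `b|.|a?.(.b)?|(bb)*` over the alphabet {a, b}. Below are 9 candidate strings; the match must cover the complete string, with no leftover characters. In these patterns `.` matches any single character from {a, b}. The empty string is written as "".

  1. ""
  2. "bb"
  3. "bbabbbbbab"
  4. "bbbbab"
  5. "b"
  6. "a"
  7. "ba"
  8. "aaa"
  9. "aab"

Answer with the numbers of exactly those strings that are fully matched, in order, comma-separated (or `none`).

1, 2, 5, 6, 9

1. "" → match
2. "bb" → match
3. "bbabbbbbab" → no match
4. "bbbbab" → no match
5. "b" → match
6. "a" → match
7. "ba" → no match
8. "aaa" → no match
9. "aab" → match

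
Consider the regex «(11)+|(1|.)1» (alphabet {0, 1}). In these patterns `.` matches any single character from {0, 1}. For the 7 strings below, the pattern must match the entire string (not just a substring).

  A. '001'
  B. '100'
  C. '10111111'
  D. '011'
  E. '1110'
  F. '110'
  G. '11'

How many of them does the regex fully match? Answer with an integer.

A → no match
B → no match
C → no match
D → no match
E → no match
F → no match
G → match
Total matched: 1

1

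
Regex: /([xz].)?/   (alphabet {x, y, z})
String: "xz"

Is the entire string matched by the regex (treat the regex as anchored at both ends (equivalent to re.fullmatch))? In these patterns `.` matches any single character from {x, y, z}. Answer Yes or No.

Yes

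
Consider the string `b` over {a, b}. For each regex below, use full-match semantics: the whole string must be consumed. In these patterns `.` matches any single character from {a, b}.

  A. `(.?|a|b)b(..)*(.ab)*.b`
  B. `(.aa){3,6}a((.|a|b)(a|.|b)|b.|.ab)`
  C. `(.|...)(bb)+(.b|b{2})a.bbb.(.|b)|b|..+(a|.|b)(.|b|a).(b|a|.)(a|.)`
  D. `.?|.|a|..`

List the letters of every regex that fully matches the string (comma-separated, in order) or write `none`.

A → no match
B → no match
C → match
D → match

C, D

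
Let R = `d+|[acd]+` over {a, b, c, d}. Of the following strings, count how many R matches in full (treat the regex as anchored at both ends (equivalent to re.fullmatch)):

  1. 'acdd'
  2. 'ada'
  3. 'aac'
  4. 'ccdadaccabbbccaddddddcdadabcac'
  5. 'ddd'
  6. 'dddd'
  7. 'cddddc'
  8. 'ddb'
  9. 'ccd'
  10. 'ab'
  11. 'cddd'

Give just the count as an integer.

1 → match
2 → match
3 → match
4 → no match
5 → match
6 → match
7 → match
8 → no match
9 → match
10 → no match
11 → match
Total matched: 8

8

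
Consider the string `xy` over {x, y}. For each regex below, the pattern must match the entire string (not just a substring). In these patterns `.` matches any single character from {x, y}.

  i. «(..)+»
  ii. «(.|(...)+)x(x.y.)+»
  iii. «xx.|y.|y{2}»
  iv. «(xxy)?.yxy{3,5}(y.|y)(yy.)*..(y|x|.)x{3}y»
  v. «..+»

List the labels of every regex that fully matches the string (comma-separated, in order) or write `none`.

i → match
ii → no match
iii → no match
iv → no match
v → match

i, v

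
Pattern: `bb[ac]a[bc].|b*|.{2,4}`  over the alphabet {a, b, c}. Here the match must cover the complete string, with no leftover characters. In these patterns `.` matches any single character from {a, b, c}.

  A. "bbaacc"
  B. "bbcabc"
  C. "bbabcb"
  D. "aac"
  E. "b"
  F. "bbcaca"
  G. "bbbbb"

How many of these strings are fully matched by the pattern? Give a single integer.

6

A → match
B → match
C → no match
D → match
E → match
F → match
G → match
Total matched: 6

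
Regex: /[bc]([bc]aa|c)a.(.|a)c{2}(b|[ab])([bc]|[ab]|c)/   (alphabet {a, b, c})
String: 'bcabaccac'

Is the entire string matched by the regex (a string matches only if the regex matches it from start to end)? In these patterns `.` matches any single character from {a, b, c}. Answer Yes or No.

Yes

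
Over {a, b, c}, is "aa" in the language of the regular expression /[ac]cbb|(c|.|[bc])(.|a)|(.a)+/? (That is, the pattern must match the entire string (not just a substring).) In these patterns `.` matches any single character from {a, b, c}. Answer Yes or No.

Yes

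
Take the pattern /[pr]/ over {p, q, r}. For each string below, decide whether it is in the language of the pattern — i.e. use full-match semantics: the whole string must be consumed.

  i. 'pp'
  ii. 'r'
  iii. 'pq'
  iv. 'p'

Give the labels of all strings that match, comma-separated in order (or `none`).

i → no match
ii → match
iii → no match
iv → match

ii, iv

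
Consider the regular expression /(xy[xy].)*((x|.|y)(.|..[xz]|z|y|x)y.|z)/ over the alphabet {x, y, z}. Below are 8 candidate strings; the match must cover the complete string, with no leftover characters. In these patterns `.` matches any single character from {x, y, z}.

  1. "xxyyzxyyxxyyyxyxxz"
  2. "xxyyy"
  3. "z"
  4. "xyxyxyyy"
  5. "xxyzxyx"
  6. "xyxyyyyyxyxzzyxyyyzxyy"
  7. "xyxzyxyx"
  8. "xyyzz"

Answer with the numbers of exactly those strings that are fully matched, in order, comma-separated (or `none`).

1 → no match
2 → no match
3 → match
4 → match
5 → no match
6 → no match
7 → match
8 → match

3, 4, 7, 8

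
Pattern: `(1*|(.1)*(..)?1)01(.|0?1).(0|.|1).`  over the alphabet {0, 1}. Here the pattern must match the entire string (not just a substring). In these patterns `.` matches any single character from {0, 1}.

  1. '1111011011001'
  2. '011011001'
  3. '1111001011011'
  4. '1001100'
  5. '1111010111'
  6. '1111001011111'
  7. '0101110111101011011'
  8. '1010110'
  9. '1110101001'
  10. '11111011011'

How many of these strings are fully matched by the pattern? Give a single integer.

1 → match
2. '011011001' → match
3 → match
4. '1001100' → no match
5. '1111010111' → match
6 → match
7 → match
8. '1010110' → match
9. '1110101001' → match
10. '11111011011' → match
Total matched: 9

9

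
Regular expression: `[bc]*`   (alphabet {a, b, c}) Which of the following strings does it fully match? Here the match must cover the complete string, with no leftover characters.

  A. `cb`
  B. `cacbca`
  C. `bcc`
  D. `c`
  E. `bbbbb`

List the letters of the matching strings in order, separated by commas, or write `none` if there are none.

A → match
B → no match
C → match
D → match
E → match

A, C, D, E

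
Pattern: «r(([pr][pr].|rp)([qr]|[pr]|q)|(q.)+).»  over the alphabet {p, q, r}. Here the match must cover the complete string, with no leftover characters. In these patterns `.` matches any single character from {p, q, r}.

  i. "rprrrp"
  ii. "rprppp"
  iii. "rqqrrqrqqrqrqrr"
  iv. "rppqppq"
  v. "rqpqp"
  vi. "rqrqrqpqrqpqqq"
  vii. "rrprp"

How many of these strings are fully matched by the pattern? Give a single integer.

4

i. "rprrrp" → match
ii. "rprppp" → match
iii → no match
iv. "rppqppq" → no match
v. "rqpqp" → no match
vi → match
vii. "rrprp" → match
Total matched: 4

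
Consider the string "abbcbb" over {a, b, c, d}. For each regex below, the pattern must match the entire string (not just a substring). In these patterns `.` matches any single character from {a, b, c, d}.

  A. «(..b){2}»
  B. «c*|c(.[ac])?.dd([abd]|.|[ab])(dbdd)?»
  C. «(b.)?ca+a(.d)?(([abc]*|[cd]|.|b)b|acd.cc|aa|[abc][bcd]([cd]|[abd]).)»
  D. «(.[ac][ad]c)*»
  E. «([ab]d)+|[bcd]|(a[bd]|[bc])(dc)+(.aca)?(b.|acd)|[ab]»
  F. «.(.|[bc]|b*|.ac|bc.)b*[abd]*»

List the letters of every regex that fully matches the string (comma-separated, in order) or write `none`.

A

A → match
B → no match
C → no match
D → no match
E → no match
F → no match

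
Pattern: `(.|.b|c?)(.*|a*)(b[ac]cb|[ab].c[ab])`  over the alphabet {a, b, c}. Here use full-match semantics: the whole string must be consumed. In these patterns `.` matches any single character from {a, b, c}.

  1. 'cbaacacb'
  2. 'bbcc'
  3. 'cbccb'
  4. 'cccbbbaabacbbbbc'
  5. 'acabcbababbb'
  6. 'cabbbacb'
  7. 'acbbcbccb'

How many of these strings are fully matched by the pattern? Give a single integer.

3

1 → no match
2 → no match
3 → match
4 → no match
5 → no match
6 → match
7 → match
Total matched: 3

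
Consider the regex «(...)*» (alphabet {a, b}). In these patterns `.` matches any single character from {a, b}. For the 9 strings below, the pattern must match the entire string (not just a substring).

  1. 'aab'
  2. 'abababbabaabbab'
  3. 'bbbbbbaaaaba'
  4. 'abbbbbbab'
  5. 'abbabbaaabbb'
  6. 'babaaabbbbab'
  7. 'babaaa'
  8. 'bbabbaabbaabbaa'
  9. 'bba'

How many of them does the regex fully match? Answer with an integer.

1 → match
2 → match
3 → match
4 → match
5 → match
6 → match
7 → match
8 → match
9 → match
Total matched: 9

9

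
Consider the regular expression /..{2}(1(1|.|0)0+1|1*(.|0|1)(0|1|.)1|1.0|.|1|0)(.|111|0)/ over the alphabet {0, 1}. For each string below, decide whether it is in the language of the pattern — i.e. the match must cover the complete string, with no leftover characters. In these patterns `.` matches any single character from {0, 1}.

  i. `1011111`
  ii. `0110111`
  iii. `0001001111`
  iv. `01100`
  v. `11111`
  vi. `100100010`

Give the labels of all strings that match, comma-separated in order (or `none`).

i, ii, iii, iv, v, vi

i → match
ii → match
iii → match
iv → match
v → match
vi → match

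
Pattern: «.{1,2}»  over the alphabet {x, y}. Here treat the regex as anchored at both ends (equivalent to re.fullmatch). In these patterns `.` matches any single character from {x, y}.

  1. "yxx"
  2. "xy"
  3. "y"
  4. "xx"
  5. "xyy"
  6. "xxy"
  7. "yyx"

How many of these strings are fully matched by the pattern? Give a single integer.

3

1. "yxx" → no match
2. "xy" → match
3. "y" → match
4. "xx" → match
5. "xyy" → no match
6. "xxy" → no match
7. "yyx" → no match
Total matched: 3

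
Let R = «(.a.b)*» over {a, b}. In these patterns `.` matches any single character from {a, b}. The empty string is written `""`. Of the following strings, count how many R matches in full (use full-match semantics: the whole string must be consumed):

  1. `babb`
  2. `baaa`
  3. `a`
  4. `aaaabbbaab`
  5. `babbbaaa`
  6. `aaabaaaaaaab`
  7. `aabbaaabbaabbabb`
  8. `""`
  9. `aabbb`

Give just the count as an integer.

3

1 → match
2 → no match
3 → no match
4 → no match
5 → no match
6 → no match
7 → match
8 → match
9 → no match
Total matched: 3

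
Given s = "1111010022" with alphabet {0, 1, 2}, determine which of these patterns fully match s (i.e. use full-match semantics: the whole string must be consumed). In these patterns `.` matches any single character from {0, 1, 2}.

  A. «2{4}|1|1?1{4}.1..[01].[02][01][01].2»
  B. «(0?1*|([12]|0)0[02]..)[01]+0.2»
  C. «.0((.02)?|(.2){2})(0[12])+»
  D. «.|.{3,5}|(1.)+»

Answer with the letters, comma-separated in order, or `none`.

B

A → no match
B → match
C → no match
D → no match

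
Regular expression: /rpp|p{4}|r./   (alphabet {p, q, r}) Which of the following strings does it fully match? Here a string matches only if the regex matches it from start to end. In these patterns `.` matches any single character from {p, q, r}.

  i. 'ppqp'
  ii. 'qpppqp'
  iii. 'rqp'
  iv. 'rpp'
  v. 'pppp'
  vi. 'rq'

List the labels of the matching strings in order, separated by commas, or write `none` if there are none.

i → no match
ii → no match
iii → no match
iv → match
v → match
vi → match

iv, v, vi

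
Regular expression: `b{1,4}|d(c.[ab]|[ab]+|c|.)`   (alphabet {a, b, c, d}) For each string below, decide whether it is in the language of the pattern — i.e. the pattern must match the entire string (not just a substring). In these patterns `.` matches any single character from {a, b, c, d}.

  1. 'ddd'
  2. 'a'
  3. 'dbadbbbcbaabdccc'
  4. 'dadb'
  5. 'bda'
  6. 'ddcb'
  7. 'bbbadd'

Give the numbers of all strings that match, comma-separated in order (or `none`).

none

1 → no match
2 → no match
3 → no match
4 → no match
5 → no match
6 → no match
7 → no match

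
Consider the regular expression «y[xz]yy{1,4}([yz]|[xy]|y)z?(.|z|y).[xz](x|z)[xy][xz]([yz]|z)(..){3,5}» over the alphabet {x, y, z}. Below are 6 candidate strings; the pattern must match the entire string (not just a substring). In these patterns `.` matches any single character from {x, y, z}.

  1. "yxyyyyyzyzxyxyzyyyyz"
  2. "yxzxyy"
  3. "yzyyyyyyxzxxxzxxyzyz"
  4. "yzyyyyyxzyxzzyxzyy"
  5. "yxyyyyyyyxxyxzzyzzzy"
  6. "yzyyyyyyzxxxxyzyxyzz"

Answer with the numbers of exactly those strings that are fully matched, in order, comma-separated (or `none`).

1, 3, 4, 5, 6

1 → match
2 → no match
3 → match
4 → match
5 → match
6 → match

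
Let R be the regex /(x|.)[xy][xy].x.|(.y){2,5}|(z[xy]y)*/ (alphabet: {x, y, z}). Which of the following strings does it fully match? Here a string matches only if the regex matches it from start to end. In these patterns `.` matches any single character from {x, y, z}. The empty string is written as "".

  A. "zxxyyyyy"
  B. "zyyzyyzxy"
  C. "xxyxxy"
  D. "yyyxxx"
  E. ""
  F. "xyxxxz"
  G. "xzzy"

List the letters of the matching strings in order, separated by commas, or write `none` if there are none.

A → no match
B → match
C → match
D → match
E → match
F → match
G → no match

B, C, D, E, F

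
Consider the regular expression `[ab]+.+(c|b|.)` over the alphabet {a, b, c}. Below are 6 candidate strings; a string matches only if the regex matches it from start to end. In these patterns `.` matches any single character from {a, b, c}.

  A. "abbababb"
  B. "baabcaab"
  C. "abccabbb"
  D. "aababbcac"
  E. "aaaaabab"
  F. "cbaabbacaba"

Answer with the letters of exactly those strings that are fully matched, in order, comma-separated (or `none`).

A → match
B → match
C → match
D → match
E → match
F → no match

A, B, C, D, E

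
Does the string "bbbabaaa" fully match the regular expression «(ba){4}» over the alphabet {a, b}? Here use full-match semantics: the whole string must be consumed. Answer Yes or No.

Every match must start with "ba", but "bbbabaaa" does not.

No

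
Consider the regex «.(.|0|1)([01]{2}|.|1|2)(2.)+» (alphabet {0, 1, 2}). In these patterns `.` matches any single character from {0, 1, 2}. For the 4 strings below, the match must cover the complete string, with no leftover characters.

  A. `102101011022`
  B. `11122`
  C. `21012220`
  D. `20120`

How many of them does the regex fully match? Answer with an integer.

A → no match
B → match
C → match
D → match
Total matched: 3

3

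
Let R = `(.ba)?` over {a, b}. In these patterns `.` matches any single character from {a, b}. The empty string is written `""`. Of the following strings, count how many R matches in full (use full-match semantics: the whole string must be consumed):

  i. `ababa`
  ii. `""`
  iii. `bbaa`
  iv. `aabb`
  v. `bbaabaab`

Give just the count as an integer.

1

i. `ababa` → no match
ii. `""` → match
iii. `bbaa` → no match
iv. `aabb` → no match
v. `bbaabaab` → no match
Total matched: 1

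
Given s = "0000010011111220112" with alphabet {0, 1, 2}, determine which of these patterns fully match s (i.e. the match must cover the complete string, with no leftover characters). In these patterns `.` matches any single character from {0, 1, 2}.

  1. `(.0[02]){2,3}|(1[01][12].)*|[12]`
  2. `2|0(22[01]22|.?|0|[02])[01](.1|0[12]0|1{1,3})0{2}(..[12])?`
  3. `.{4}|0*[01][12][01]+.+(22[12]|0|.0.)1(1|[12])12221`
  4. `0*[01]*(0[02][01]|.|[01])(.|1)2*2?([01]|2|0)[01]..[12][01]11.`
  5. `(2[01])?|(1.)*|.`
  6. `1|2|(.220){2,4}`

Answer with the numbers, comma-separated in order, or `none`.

1 → no match
2 → no match
3 → no match
4 → match
5 → no match
6 → no match

4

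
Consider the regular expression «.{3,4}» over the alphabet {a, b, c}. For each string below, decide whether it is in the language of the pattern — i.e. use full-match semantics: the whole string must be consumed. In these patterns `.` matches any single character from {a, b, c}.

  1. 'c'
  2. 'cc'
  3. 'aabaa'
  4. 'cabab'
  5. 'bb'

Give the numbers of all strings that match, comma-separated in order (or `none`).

none

1. 'c' → no match
2. 'cc' → no match
3. 'aabaa' → no match
4. 'cabab' → no match
5. 'bb' → no match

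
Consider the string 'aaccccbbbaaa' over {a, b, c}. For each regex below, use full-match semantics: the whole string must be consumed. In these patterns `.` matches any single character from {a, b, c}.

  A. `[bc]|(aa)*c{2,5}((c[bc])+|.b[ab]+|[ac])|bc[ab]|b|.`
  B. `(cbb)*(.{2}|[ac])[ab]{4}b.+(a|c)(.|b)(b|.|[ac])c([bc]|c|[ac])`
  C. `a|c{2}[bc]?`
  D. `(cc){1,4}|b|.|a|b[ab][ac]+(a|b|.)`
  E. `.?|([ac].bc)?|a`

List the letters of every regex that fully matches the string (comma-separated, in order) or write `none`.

A

A → match
B → no match
C → no match
D → no match
E → no match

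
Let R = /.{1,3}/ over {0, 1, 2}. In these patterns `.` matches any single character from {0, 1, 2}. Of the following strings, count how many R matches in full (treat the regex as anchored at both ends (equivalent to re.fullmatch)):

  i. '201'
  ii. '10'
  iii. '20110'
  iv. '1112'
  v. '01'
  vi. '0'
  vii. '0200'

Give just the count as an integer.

4

i → match
ii → match
iii → no match
iv → no match
v → match
vi → match
vii → no match
Total matched: 4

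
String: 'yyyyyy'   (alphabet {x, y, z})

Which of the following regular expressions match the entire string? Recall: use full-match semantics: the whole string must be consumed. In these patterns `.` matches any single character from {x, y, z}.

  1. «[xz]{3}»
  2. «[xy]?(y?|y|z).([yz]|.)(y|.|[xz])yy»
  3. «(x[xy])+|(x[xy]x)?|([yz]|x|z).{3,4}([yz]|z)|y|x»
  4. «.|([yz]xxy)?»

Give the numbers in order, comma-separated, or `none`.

1 → no match
2 → match
3 → match
4 → no match

2, 3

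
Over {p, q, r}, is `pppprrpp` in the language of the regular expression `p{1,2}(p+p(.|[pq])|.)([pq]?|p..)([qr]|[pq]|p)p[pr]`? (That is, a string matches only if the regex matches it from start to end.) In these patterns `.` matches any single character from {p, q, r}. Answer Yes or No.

Yes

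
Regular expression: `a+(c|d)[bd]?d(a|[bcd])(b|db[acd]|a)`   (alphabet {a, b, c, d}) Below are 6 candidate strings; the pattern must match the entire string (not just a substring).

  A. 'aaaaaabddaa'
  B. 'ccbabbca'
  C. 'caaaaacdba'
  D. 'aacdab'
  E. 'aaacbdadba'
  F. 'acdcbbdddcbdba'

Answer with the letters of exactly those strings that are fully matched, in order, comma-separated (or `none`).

D, E

A. 'aaaaaabddaa' → no match
B. 'ccbabbca' → no match — must start with 'a'
C. 'caaaaacdba' → no match — must start with 'a'
D. 'aacdab' → match
E. 'aaacbdadba' → match
F → no match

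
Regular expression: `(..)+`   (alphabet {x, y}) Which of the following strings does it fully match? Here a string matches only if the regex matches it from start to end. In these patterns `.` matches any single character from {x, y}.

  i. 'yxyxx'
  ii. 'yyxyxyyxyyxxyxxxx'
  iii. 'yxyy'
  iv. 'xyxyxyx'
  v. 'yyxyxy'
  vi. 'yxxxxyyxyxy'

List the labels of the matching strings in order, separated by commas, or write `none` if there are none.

iii, v

i → no match
ii → no match
iii → match
iv → no match
v → match
vi → no match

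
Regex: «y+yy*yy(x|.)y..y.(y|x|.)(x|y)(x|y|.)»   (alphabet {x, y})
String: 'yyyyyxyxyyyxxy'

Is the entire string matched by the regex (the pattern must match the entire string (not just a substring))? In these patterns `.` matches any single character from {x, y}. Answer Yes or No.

Yes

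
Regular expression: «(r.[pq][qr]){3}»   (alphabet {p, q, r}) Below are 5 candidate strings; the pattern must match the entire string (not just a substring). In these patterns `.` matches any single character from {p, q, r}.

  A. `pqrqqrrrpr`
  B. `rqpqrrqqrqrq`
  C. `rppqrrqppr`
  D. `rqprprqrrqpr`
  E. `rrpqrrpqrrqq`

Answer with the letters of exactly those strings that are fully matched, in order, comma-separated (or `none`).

A → no match — must start with `r`
B → no match
C → no match
D → no match
E → match

E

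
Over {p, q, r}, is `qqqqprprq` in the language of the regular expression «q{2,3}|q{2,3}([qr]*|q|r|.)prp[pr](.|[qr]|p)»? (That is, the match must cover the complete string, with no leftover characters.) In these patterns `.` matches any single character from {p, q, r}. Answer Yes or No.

Yes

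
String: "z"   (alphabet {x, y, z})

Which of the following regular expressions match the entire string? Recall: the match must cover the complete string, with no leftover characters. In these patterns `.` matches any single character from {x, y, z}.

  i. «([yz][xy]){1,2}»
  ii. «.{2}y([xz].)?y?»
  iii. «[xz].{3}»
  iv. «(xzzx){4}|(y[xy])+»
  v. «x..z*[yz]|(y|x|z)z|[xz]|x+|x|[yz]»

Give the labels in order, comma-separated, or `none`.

v

i → no match
ii → no match
iii → no match
iv → no match
v → match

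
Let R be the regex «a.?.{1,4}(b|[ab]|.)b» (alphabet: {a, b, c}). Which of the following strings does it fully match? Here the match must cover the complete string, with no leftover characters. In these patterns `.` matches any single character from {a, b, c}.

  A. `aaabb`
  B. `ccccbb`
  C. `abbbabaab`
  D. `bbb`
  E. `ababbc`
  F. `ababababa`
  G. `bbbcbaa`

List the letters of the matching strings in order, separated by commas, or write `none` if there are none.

A. `aaabb` → match
B. `ccccbb` → no match — must start with `a`
C. `abbbabaab` → no match
D. `bbb` → no match — must start with `a`
E. `ababbc` → no match — must end with `b`
F. `ababababa` → no match — must end with `b`
G. `bbbcbaa` → no match — must start with `a`

A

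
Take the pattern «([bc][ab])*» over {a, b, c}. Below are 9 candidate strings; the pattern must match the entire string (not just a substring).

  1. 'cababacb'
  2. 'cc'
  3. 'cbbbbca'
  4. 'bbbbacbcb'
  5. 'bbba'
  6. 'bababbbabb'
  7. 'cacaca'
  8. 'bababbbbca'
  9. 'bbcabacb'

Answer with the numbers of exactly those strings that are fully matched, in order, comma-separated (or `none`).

1, 5, 6, 7, 8, 9

1 → match
2 → no match
3 → no match
4 → no match
5 → match
6 → match
7 → match
8 → match
9 → match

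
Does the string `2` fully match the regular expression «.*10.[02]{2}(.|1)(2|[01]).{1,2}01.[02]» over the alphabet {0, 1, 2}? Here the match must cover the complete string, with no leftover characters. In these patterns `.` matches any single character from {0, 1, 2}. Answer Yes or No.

No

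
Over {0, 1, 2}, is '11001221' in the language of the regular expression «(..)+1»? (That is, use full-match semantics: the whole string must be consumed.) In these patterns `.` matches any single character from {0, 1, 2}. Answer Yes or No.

No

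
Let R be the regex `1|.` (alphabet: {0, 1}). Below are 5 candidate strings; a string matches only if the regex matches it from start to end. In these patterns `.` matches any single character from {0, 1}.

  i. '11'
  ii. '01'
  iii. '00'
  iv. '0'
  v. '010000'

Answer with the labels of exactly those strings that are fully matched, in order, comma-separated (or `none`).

iv

i → no match
ii → no match
iii → no match
iv → match
v → no match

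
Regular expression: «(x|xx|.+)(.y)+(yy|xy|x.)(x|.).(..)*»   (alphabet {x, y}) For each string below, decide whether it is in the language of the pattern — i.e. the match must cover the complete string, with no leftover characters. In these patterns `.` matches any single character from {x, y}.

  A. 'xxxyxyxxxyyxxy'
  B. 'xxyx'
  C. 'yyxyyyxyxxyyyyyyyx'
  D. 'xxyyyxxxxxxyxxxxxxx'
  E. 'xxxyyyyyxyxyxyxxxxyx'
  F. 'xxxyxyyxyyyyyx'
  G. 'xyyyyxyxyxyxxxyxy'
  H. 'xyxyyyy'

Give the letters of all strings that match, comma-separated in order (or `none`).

A → match
B → no match
C → match
D → match
E → match
F → match
G → match
H → no match

A, C, D, E, F, G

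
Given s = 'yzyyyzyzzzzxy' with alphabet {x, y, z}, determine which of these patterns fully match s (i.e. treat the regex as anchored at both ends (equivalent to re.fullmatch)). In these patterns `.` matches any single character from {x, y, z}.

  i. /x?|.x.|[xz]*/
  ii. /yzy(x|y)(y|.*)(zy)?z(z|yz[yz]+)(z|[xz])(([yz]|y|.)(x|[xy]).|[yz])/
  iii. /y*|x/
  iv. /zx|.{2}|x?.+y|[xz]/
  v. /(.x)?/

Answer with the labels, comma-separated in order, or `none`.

i → no match
ii → match
iii → no match
iv → match
v → no match

ii, iv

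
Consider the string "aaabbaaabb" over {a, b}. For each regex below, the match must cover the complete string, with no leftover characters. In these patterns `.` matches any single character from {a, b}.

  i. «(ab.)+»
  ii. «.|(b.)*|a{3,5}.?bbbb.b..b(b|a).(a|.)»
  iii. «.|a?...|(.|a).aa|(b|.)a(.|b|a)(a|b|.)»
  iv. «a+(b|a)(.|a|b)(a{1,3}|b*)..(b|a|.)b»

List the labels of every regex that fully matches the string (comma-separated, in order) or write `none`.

i → no match — must start with "ab"
ii → no match
iii → no match
iv → match

iv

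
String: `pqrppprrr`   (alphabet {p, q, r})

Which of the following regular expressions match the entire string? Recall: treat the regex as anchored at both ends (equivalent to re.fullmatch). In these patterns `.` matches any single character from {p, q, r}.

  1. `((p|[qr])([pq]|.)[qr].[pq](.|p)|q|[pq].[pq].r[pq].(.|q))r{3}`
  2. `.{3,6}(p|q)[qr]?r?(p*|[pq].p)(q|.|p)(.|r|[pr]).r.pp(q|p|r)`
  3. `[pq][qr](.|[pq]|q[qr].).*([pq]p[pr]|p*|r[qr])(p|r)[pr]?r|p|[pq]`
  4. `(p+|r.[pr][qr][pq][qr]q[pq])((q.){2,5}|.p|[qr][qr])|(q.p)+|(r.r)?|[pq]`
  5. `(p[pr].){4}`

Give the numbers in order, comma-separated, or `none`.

1, 3

1 → match
2 → no match
3 → match
4 → no match
5 → no match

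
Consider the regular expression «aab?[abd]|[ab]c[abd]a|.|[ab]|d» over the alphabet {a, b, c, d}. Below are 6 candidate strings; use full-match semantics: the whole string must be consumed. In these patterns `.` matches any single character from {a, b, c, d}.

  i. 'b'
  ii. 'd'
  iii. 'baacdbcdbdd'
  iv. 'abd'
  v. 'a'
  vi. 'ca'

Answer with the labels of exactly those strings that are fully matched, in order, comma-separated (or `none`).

i, ii, v

i. 'b' → match
ii. 'd' → match
iii. 'baacdbcdbdd' → no match
iv. 'abd' → no match
v. 'a' → match
vi. 'ca' → no match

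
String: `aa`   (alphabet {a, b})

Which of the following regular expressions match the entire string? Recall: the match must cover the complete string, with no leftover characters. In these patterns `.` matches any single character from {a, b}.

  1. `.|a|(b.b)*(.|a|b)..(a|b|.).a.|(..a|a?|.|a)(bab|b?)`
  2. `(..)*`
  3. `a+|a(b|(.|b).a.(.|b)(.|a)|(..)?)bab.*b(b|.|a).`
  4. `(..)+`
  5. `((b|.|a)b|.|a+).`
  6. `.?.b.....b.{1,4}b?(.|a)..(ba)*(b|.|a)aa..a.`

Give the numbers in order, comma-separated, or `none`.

2, 3, 4, 5

1 → no match
2 → match
3 → match
4 → match
5 → match
6 → no match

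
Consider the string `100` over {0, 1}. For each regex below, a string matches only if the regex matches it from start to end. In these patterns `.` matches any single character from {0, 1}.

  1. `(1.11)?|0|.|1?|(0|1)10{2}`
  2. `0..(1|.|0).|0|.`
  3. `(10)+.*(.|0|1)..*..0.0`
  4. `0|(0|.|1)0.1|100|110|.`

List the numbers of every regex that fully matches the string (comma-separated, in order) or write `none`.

1 → no match
2 → no match
3 → no match
4 → match

4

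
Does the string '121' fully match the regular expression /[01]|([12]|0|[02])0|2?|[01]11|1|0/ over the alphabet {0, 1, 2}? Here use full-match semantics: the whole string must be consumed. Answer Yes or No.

No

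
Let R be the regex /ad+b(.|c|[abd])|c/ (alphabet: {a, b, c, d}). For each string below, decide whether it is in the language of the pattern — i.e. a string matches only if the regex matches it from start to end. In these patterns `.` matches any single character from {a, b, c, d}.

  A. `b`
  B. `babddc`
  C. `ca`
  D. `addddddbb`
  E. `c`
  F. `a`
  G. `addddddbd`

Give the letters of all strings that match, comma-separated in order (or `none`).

A → no match
B → no match
C → no match
D → match
E → match
F → no match
G → match

D, E, G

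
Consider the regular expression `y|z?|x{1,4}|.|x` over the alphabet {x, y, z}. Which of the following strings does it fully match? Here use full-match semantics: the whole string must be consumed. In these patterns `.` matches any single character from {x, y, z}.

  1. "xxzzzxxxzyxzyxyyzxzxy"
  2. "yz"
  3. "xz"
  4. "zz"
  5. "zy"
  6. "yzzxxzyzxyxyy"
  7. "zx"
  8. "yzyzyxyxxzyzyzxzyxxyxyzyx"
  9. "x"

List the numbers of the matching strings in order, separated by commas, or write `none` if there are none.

1 → no match
2. "yz" → no match
3. "xz" → no match
4. "zz" → no match
5. "zy" → no match
6 → no match
7. "zx" → no match
8 → no match
9. "x" → match

9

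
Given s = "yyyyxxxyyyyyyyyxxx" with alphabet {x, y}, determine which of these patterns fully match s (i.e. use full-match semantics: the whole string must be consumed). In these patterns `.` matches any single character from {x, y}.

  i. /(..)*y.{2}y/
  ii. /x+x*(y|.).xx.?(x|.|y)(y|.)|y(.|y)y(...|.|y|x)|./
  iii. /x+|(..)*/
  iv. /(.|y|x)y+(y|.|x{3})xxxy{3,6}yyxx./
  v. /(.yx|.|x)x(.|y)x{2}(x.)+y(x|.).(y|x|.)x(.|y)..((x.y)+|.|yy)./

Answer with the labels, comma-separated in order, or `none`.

i → no match — must end with "y"
ii → no match
iii → match
iv → match
v → no match

iii, iv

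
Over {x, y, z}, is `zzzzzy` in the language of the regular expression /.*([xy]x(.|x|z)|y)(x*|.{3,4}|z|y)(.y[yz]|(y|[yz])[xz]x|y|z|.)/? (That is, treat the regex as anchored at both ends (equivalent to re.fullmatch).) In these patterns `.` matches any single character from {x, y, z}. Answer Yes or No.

No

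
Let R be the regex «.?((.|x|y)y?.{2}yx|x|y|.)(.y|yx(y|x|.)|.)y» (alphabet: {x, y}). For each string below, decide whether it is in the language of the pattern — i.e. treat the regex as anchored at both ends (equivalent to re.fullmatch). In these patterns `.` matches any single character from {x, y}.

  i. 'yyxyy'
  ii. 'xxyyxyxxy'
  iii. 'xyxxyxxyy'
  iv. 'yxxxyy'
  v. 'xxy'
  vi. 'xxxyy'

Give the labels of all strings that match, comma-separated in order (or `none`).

i, ii, iii, v, vi

i → match
ii → match
iii → match
iv → no match
v → match
vi → match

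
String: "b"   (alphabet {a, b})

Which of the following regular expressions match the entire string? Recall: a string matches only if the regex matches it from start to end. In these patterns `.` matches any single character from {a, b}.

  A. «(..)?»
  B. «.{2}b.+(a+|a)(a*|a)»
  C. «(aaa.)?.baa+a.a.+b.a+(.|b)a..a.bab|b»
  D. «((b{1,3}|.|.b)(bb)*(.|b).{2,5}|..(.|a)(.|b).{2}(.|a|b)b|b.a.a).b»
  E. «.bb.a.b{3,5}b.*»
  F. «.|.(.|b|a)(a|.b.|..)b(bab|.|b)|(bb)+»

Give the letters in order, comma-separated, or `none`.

A → no match
B → no match
C → match
D → no match
E → no match
F → match

C, F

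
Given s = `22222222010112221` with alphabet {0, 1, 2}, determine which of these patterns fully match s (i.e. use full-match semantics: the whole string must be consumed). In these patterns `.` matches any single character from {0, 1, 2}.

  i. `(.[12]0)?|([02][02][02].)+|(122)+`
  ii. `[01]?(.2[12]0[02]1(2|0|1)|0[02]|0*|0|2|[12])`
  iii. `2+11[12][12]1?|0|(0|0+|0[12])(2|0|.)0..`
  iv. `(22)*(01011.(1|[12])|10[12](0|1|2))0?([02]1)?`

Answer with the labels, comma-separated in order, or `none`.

i → no match
ii → no match
iii → no match
iv → match

iv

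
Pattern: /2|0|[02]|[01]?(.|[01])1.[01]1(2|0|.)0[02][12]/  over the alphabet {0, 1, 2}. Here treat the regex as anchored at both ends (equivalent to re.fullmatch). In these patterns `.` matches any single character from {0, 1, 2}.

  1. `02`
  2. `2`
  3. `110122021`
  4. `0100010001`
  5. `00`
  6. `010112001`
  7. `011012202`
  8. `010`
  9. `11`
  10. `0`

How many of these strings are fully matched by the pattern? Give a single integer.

3

1 → no match
2 → match
3 → no match
4 → no match
5 → no match
6 → match
7 → no match
8 → no match
9 → no match
10 → match
Total matched: 3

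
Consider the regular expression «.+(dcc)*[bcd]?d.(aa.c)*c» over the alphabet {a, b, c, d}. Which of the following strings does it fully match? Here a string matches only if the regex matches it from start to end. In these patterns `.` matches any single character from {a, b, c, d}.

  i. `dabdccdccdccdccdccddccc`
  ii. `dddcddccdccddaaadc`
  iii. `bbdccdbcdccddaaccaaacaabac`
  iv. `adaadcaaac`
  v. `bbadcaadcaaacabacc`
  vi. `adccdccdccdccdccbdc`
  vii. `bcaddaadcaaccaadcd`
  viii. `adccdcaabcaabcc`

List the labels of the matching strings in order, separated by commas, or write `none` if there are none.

viii

i → no match
ii → no match
iii → no match
iv → no match
v → no match
vi → no match
vii → no match — must end with `c`
viii → match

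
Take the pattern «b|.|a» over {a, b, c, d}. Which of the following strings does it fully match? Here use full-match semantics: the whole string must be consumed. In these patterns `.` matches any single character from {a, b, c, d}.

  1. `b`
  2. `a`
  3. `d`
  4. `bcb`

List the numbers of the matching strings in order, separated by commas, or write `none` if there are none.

1, 2, 3

1 → match
2 → match
3 → match
4 → no match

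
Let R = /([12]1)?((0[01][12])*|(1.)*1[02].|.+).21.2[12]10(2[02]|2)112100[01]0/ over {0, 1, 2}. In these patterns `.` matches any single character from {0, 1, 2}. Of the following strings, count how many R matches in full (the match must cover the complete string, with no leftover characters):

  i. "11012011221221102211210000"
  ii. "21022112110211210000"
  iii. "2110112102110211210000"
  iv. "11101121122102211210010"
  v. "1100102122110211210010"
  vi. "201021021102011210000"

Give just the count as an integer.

i → match
ii → match
iii → match
iv → match
v → match
vi → match
Total matched: 6

6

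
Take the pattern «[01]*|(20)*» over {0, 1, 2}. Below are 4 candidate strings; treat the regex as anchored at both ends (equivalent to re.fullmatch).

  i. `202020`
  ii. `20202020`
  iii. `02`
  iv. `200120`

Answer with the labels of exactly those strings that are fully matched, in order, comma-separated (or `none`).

i, ii

i → match
ii → match
iii → no match
iv → no match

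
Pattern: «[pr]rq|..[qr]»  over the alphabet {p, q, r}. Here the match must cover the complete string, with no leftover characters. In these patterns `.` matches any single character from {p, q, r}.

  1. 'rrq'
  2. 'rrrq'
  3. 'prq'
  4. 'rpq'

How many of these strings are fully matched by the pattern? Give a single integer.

1 → match
2 → no match
3 → match
4 → match
Total matched: 3

3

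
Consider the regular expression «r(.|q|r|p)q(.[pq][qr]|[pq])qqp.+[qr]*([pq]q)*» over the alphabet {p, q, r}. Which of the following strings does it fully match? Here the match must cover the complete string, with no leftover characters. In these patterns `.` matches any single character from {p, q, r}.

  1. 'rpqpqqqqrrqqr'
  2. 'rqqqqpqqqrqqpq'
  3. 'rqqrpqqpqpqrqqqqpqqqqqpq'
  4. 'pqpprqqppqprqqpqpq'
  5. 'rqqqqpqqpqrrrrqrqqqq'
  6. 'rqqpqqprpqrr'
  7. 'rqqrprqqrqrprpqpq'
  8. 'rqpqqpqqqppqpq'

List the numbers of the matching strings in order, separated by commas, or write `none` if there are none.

6

1 → no match
2 → no match
3 → no match
4 → no match — must start with 'r'
5 → no match
6. 'rqqpqqprpqrr' → match
7 → no match
8 → no match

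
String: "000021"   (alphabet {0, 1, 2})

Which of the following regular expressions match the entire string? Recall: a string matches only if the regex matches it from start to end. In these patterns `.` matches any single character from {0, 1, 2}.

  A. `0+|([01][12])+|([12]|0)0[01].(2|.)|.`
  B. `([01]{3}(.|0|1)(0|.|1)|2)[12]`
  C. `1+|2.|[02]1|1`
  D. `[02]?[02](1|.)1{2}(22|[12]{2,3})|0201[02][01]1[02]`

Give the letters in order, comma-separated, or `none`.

A → no match
B → match
C → no match
D → no match

B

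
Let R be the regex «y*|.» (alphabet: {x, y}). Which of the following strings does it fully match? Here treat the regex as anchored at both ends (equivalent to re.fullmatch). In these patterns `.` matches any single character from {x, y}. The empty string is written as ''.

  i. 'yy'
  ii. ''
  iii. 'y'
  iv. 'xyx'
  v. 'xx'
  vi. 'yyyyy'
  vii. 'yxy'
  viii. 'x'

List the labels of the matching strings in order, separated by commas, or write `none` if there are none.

i. 'yy' → match
ii. '' → match
iii. 'y' → match
iv. 'xyx' → no match
v. 'xx' → no match
vi. 'yyyyy' → match
vii. 'yxy' → no match
viii. 'x' → match

i, ii, iii, vi, viii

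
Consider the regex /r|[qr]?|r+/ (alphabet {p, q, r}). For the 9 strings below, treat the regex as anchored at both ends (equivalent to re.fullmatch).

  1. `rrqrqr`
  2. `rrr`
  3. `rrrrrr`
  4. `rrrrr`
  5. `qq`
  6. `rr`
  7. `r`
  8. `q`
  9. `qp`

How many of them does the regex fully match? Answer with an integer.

1 → no match
2 → match
3 → match
4 → match
5 → no match
6 → match
7 → match
8 → match
9 → no match
Total matched: 6

6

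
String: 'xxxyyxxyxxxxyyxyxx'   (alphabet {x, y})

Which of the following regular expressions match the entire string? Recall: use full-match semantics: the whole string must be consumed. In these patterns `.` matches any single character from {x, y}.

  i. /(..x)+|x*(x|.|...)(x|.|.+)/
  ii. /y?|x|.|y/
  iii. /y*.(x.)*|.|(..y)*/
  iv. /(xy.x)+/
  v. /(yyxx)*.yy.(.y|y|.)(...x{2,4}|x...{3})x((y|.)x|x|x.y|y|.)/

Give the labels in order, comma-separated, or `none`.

i → match
ii → no match
iii → no match
iv → no match — must start with 'xy'
v → no match

i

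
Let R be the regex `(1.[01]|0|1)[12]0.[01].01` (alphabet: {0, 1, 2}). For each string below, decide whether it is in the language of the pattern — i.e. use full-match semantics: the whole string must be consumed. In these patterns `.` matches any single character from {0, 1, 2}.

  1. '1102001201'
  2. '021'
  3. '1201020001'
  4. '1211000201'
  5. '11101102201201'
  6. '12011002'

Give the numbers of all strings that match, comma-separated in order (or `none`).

1, 3, 4

1 → match
2 → no match — must end with '01'
3 → match
4 → match
5 → no match
6 → no match — must end with '01'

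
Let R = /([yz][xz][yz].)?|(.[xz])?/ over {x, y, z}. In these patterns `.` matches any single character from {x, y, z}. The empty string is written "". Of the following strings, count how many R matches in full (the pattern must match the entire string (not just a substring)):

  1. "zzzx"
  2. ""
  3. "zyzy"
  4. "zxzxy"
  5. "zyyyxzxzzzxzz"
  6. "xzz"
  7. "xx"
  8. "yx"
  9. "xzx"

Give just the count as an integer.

4

1 → match
2 → match
3 → no match
4 → no match
5 → no match
6 → no match
7 → match
8 → match
9 → no match
Total matched: 4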